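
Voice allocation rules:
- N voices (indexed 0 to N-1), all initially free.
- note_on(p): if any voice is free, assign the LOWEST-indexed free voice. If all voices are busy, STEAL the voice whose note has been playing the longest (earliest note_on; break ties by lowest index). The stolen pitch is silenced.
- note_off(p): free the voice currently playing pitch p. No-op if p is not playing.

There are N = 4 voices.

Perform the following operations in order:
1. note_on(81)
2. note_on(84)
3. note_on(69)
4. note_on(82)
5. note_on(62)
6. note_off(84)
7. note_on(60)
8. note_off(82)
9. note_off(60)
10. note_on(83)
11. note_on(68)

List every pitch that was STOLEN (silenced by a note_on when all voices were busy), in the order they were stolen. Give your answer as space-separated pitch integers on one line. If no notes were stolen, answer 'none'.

Op 1: note_on(81): voice 0 is free -> assigned | voices=[81 - - -]
Op 2: note_on(84): voice 1 is free -> assigned | voices=[81 84 - -]
Op 3: note_on(69): voice 2 is free -> assigned | voices=[81 84 69 -]
Op 4: note_on(82): voice 3 is free -> assigned | voices=[81 84 69 82]
Op 5: note_on(62): all voices busy, STEAL voice 0 (pitch 81, oldest) -> assign | voices=[62 84 69 82]
Op 6: note_off(84): free voice 1 | voices=[62 - 69 82]
Op 7: note_on(60): voice 1 is free -> assigned | voices=[62 60 69 82]
Op 8: note_off(82): free voice 3 | voices=[62 60 69 -]
Op 9: note_off(60): free voice 1 | voices=[62 - 69 -]
Op 10: note_on(83): voice 1 is free -> assigned | voices=[62 83 69 -]
Op 11: note_on(68): voice 3 is free -> assigned | voices=[62 83 69 68]

Answer: 81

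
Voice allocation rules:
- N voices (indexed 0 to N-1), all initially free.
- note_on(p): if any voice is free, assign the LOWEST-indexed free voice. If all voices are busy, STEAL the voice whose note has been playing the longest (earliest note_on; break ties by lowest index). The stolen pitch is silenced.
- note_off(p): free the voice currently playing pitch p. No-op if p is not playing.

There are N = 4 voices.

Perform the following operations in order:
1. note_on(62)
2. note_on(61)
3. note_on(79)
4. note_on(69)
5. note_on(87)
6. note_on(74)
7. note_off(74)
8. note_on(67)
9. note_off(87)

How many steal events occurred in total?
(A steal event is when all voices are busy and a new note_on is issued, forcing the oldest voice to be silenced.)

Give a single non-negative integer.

Answer: 2

Derivation:
Op 1: note_on(62): voice 0 is free -> assigned | voices=[62 - - -]
Op 2: note_on(61): voice 1 is free -> assigned | voices=[62 61 - -]
Op 3: note_on(79): voice 2 is free -> assigned | voices=[62 61 79 -]
Op 4: note_on(69): voice 3 is free -> assigned | voices=[62 61 79 69]
Op 5: note_on(87): all voices busy, STEAL voice 0 (pitch 62, oldest) -> assign | voices=[87 61 79 69]
Op 6: note_on(74): all voices busy, STEAL voice 1 (pitch 61, oldest) -> assign | voices=[87 74 79 69]
Op 7: note_off(74): free voice 1 | voices=[87 - 79 69]
Op 8: note_on(67): voice 1 is free -> assigned | voices=[87 67 79 69]
Op 9: note_off(87): free voice 0 | voices=[- 67 79 69]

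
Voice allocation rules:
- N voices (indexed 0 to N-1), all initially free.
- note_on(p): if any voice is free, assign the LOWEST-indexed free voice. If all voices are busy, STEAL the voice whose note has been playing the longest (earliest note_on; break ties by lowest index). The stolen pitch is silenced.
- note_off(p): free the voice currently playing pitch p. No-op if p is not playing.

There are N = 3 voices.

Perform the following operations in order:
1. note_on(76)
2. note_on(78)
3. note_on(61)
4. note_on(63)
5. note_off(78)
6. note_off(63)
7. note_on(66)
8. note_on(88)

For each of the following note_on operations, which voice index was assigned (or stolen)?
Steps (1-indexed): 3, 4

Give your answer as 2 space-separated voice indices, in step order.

Op 1: note_on(76): voice 0 is free -> assigned | voices=[76 - -]
Op 2: note_on(78): voice 1 is free -> assigned | voices=[76 78 -]
Op 3: note_on(61): voice 2 is free -> assigned | voices=[76 78 61]
Op 4: note_on(63): all voices busy, STEAL voice 0 (pitch 76, oldest) -> assign | voices=[63 78 61]
Op 5: note_off(78): free voice 1 | voices=[63 - 61]
Op 6: note_off(63): free voice 0 | voices=[- - 61]
Op 7: note_on(66): voice 0 is free -> assigned | voices=[66 - 61]
Op 8: note_on(88): voice 1 is free -> assigned | voices=[66 88 61]

Answer: 2 0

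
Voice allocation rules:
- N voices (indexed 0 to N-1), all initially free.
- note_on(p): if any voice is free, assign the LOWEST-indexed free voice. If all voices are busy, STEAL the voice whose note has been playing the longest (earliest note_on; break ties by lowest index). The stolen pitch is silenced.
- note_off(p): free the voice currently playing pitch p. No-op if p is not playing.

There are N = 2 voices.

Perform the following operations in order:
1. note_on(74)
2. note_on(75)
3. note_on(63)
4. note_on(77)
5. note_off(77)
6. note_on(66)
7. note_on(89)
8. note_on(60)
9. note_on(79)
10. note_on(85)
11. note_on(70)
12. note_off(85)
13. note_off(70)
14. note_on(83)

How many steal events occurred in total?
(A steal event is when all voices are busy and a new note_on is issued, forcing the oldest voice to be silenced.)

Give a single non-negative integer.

Answer: 7

Derivation:
Op 1: note_on(74): voice 0 is free -> assigned | voices=[74 -]
Op 2: note_on(75): voice 1 is free -> assigned | voices=[74 75]
Op 3: note_on(63): all voices busy, STEAL voice 0 (pitch 74, oldest) -> assign | voices=[63 75]
Op 4: note_on(77): all voices busy, STEAL voice 1 (pitch 75, oldest) -> assign | voices=[63 77]
Op 5: note_off(77): free voice 1 | voices=[63 -]
Op 6: note_on(66): voice 1 is free -> assigned | voices=[63 66]
Op 7: note_on(89): all voices busy, STEAL voice 0 (pitch 63, oldest) -> assign | voices=[89 66]
Op 8: note_on(60): all voices busy, STEAL voice 1 (pitch 66, oldest) -> assign | voices=[89 60]
Op 9: note_on(79): all voices busy, STEAL voice 0 (pitch 89, oldest) -> assign | voices=[79 60]
Op 10: note_on(85): all voices busy, STEAL voice 1 (pitch 60, oldest) -> assign | voices=[79 85]
Op 11: note_on(70): all voices busy, STEAL voice 0 (pitch 79, oldest) -> assign | voices=[70 85]
Op 12: note_off(85): free voice 1 | voices=[70 -]
Op 13: note_off(70): free voice 0 | voices=[- -]
Op 14: note_on(83): voice 0 is free -> assigned | voices=[83 -]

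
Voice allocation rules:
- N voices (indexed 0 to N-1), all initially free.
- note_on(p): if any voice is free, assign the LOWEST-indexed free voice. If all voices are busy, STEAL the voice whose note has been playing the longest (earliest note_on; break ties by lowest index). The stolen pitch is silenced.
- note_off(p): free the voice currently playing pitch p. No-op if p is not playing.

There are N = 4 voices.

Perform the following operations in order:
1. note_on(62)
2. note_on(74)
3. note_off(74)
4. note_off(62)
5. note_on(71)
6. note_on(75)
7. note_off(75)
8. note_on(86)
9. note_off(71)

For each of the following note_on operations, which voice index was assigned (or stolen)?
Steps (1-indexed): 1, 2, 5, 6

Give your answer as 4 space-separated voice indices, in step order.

Op 1: note_on(62): voice 0 is free -> assigned | voices=[62 - - -]
Op 2: note_on(74): voice 1 is free -> assigned | voices=[62 74 - -]
Op 3: note_off(74): free voice 1 | voices=[62 - - -]
Op 4: note_off(62): free voice 0 | voices=[- - - -]
Op 5: note_on(71): voice 0 is free -> assigned | voices=[71 - - -]
Op 6: note_on(75): voice 1 is free -> assigned | voices=[71 75 - -]
Op 7: note_off(75): free voice 1 | voices=[71 - - -]
Op 8: note_on(86): voice 1 is free -> assigned | voices=[71 86 - -]
Op 9: note_off(71): free voice 0 | voices=[- 86 - -]

Answer: 0 1 0 1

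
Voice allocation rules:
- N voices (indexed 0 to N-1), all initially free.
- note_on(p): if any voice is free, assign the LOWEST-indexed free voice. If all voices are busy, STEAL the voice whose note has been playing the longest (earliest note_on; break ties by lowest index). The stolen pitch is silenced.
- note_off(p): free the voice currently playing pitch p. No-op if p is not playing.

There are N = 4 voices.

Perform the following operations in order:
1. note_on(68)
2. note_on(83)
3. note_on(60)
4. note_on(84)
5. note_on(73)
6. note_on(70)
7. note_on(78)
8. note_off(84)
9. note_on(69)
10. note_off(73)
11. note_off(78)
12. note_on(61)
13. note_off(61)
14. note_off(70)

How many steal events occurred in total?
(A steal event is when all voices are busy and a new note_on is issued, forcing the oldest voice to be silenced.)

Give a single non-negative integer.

Answer: 3

Derivation:
Op 1: note_on(68): voice 0 is free -> assigned | voices=[68 - - -]
Op 2: note_on(83): voice 1 is free -> assigned | voices=[68 83 - -]
Op 3: note_on(60): voice 2 is free -> assigned | voices=[68 83 60 -]
Op 4: note_on(84): voice 3 is free -> assigned | voices=[68 83 60 84]
Op 5: note_on(73): all voices busy, STEAL voice 0 (pitch 68, oldest) -> assign | voices=[73 83 60 84]
Op 6: note_on(70): all voices busy, STEAL voice 1 (pitch 83, oldest) -> assign | voices=[73 70 60 84]
Op 7: note_on(78): all voices busy, STEAL voice 2 (pitch 60, oldest) -> assign | voices=[73 70 78 84]
Op 8: note_off(84): free voice 3 | voices=[73 70 78 -]
Op 9: note_on(69): voice 3 is free -> assigned | voices=[73 70 78 69]
Op 10: note_off(73): free voice 0 | voices=[- 70 78 69]
Op 11: note_off(78): free voice 2 | voices=[- 70 - 69]
Op 12: note_on(61): voice 0 is free -> assigned | voices=[61 70 - 69]
Op 13: note_off(61): free voice 0 | voices=[- 70 - 69]
Op 14: note_off(70): free voice 1 | voices=[- - - 69]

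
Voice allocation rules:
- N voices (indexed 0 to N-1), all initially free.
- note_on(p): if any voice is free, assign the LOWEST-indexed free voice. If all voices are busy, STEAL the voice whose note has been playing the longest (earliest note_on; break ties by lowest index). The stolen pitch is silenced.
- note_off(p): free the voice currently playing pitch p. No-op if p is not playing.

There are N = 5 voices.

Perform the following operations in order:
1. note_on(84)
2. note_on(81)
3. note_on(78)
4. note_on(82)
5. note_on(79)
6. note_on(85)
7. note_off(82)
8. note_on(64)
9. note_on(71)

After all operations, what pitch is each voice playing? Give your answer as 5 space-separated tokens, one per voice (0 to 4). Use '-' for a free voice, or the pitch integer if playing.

Answer: 85 71 78 64 79

Derivation:
Op 1: note_on(84): voice 0 is free -> assigned | voices=[84 - - - -]
Op 2: note_on(81): voice 1 is free -> assigned | voices=[84 81 - - -]
Op 3: note_on(78): voice 2 is free -> assigned | voices=[84 81 78 - -]
Op 4: note_on(82): voice 3 is free -> assigned | voices=[84 81 78 82 -]
Op 5: note_on(79): voice 4 is free -> assigned | voices=[84 81 78 82 79]
Op 6: note_on(85): all voices busy, STEAL voice 0 (pitch 84, oldest) -> assign | voices=[85 81 78 82 79]
Op 7: note_off(82): free voice 3 | voices=[85 81 78 - 79]
Op 8: note_on(64): voice 3 is free -> assigned | voices=[85 81 78 64 79]
Op 9: note_on(71): all voices busy, STEAL voice 1 (pitch 81, oldest) -> assign | voices=[85 71 78 64 79]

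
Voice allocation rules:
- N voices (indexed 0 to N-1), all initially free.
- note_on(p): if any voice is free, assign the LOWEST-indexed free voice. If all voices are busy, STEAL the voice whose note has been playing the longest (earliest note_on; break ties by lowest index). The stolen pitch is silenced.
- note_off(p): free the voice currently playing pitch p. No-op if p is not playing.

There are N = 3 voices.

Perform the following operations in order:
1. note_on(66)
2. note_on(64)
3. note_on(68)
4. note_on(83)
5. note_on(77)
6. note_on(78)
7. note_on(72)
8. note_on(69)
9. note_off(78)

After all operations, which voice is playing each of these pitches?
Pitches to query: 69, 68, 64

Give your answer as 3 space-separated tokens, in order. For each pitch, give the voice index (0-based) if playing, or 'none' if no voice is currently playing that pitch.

Answer: 1 none none

Derivation:
Op 1: note_on(66): voice 0 is free -> assigned | voices=[66 - -]
Op 2: note_on(64): voice 1 is free -> assigned | voices=[66 64 -]
Op 3: note_on(68): voice 2 is free -> assigned | voices=[66 64 68]
Op 4: note_on(83): all voices busy, STEAL voice 0 (pitch 66, oldest) -> assign | voices=[83 64 68]
Op 5: note_on(77): all voices busy, STEAL voice 1 (pitch 64, oldest) -> assign | voices=[83 77 68]
Op 6: note_on(78): all voices busy, STEAL voice 2 (pitch 68, oldest) -> assign | voices=[83 77 78]
Op 7: note_on(72): all voices busy, STEAL voice 0 (pitch 83, oldest) -> assign | voices=[72 77 78]
Op 8: note_on(69): all voices busy, STEAL voice 1 (pitch 77, oldest) -> assign | voices=[72 69 78]
Op 9: note_off(78): free voice 2 | voices=[72 69 -]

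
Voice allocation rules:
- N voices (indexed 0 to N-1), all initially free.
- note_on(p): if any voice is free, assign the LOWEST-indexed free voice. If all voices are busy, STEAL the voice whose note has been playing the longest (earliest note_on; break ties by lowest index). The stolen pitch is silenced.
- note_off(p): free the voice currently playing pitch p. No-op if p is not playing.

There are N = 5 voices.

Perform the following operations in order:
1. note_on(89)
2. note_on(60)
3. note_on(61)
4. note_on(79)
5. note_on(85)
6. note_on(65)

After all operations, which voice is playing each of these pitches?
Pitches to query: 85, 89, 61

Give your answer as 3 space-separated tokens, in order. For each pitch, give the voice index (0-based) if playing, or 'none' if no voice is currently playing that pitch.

Op 1: note_on(89): voice 0 is free -> assigned | voices=[89 - - - -]
Op 2: note_on(60): voice 1 is free -> assigned | voices=[89 60 - - -]
Op 3: note_on(61): voice 2 is free -> assigned | voices=[89 60 61 - -]
Op 4: note_on(79): voice 3 is free -> assigned | voices=[89 60 61 79 -]
Op 5: note_on(85): voice 4 is free -> assigned | voices=[89 60 61 79 85]
Op 6: note_on(65): all voices busy, STEAL voice 0 (pitch 89, oldest) -> assign | voices=[65 60 61 79 85]

Answer: 4 none 2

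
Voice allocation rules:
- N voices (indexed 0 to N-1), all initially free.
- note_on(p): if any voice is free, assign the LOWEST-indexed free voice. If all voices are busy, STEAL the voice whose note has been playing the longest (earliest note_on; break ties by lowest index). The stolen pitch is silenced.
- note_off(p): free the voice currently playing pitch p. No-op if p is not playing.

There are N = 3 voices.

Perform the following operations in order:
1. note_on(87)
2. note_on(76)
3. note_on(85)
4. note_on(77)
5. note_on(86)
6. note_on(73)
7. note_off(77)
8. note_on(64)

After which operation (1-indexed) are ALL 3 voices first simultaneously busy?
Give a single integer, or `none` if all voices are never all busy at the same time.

Op 1: note_on(87): voice 0 is free -> assigned | voices=[87 - -]
Op 2: note_on(76): voice 1 is free -> assigned | voices=[87 76 -]
Op 3: note_on(85): voice 2 is free -> assigned | voices=[87 76 85]
Op 4: note_on(77): all voices busy, STEAL voice 0 (pitch 87, oldest) -> assign | voices=[77 76 85]
Op 5: note_on(86): all voices busy, STEAL voice 1 (pitch 76, oldest) -> assign | voices=[77 86 85]
Op 6: note_on(73): all voices busy, STEAL voice 2 (pitch 85, oldest) -> assign | voices=[77 86 73]
Op 7: note_off(77): free voice 0 | voices=[- 86 73]
Op 8: note_on(64): voice 0 is free -> assigned | voices=[64 86 73]

Answer: 3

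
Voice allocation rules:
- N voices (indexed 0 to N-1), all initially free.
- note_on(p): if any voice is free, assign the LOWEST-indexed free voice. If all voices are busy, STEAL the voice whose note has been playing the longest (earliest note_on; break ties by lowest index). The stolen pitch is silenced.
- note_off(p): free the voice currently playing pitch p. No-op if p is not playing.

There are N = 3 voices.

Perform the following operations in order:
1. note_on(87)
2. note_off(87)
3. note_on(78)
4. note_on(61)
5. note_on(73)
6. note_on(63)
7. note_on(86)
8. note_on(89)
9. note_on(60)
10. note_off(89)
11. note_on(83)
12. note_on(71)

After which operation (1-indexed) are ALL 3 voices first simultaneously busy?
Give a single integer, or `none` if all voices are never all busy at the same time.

Answer: 5

Derivation:
Op 1: note_on(87): voice 0 is free -> assigned | voices=[87 - -]
Op 2: note_off(87): free voice 0 | voices=[- - -]
Op 3: note_on(78): voice 0 is free -> assigned | voices=[78 - -]
Op 4: note_on(61): voice 1 is free -> assigned | voices=[78 61 -]
Op 5: note_on(73): voice 2 is free -> assigned | voices=[78 61 73]
Op 6: note_on(63): all voices busy, STEAL voice 0 (pitch 78, oldest) -> assign | voices=[63 61 73]
Op 7: note_on(86): all voices busy, STEAL voice 1 (pitch 61, oldest) -> assign | voices=[63 86 73]
Op 8: note_on(89): all voices busy, STEAL voice 2 (pitch 73, oldest) -> assign | voices=[63 86 89]
Op 9: note_on(60): all voices busy, STEAL voice 0 (pitch 63, oldest) -> assign | voices=[60 86 89]
Op 10: note_off(89): free voice 2 | voices=[60 86 -]
Op 11: note_on(83): voice 2 is free -> assigned | voices=[60 86 83]
Op 12: note_on(71): all voices busy, STEAL voice 1 (pitch 86, oldest) -> assign | voices=[60 71 83]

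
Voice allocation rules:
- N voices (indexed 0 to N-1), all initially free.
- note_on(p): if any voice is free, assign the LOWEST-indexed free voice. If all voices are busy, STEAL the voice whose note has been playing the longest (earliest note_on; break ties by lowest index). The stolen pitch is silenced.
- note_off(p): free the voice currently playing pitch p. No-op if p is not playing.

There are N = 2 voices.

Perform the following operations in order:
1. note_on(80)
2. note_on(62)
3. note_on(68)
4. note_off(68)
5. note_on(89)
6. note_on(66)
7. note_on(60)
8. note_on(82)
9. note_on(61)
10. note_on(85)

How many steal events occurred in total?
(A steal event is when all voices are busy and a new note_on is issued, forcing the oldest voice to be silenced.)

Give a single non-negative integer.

Op 1: note_on(80): voice 0 is free -> assigned | voices=[80 -]
Op 2: note_on(62): voice 1 is free -> assigned | voices=[80 62]
Op 3: note_on(68): all voices busy, STEAL voice 0 (pitch 80, oldest) -> assign | voices=[68 62]
Op 4: note_off(68): free voice 0 | voices=[- 62]
Op 5: note_on(89): voice 0 is free -> assigned | voices=[89 62]
Op 6: note_on(66): all voices busy, STEAL voice 1 (pitch 62, oldest) -> assign | voices=[89 66]
Op 7: note_on(60): all voices busy, STEAL voice 0 (pitch 89, oldest) -> assign | voices=[60 66]
Op 8: note_on(82): all voices busy, STEAL voice 1 (pitch 66, oldest) -> assign | voices=[60 82]
Op 9: note_on(61): all voices busy, STEAL voice 0 (pitch 60, oldest) -> assign | voices=[61 82]
Op 10: note_on(85): all voices busy, STEAL voice 1 (pitch 82, oldest) -> assign | voices=[61 85]

Answer: 6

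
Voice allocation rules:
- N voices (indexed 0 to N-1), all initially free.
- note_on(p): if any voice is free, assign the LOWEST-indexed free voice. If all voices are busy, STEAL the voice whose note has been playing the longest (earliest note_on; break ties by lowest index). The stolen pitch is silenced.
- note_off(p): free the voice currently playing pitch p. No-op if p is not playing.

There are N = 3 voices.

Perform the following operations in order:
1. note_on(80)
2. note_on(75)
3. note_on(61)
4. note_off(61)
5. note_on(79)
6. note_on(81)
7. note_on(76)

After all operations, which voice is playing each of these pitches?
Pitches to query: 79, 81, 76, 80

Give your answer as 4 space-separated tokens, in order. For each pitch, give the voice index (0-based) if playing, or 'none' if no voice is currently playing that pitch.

Answer: 2 0 1 none

Derivation:
Op 1: note_on(80): voice 0 is free -> assigned | voices=[80 - -]
Op 2: note_on(75): voice 1 is free -> assigned | voices=[80 75 -]
Op 3: note_on(61): voice 2 is free -> assigned | voices=[80 75 61]
Op 4: note_off(61): free voice 2 | voices=[80 75 -]
Op 5: note_on(79): voice 2 is free -> assigned | voices=[80 75 79]
Op 6: note_on(81): all voices busy, STEAL voice 0 (pitch 80, oldest) -> assign | voices=[81 75 79]
Op 7: note_on(76): all voices busy, STEAL voice 1 (pitch 75, oldest) -> assign | voices=[81 76 79]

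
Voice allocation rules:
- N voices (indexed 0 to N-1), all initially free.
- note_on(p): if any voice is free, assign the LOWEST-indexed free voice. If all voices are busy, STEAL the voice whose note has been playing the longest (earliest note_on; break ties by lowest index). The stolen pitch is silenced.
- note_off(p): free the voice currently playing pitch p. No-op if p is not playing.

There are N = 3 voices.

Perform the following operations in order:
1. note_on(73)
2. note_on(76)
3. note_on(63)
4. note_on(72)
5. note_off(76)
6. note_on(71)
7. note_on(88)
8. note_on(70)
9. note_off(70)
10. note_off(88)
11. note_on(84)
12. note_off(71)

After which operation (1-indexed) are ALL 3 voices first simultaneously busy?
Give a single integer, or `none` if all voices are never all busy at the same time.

Answer: 3

Derivation:
Op 1: note_on(73): voice 0 is free -> assigned | voices=[73 - -]
Op 2: note_on(76): voice 1 is free -> assigned | voices=[73 76 -]
Op 3: note_on(63): voice 2 is free -> assigned | voices=[73 76 63]
Op 4: note_on(72): all voices busy, STEAL voice 0 (pitch 73, oldest) -> assign | voices=[72 76 63]
Op 5: note_off(76): free voice 1 | voices=[72 - 63]
Op 6: note_on(71): voice 1 is free -> assigned | voices=[72 71 63]
Op 7: note_on(88): all voices busy, STEAL voice 2 (pitch 63, oldest) -> assign | voices=[72 71 88]
Op 8: note_on(70): all voices busy, STEAL voice 0 (pitch 72, oldest) -> assign | voices=[70 71 88]
Op 9: note_off(70): free voice 0 | voices=[- 71 88]
Op 10: note_off(88): free voice 2 | voices=[- 71 -]
Op 11: note_on(84): voice 0 is free -> assigned | voices=[84 71 -]
Op 12: note_off(71): free voice 1 | voices=[84 - -]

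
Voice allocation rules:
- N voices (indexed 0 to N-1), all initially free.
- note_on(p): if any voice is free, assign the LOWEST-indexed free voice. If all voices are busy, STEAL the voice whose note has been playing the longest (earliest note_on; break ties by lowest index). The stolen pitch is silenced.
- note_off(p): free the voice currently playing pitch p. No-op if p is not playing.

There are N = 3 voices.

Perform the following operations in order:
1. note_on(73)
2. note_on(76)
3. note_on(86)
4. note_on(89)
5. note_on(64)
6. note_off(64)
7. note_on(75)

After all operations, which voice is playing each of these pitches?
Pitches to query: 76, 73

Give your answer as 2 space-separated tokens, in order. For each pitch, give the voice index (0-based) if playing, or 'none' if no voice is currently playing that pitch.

Answer: none none

Derivation:
Op 1: note_on(73): voice 0 is free -> assigned | voices=[73 - -]
Op 2: note_on(76): voice 1 is free -> assigned | voices=[73 76 -]
Op 3: note_on(86): voice 2 is free -> assigned | voices=[73 76 86]
Op 4: note_on(89): all voices busy, STEAL voice 0 (pitch 73, oldest) -> assign | voices=[89 76 86]
Op 5: note_on(64): all voices busy, STEAL voice 1 (pitch 76, oldest) -> assign | voices=[89 64 86]
Op 6: note_off(64): free voice 1 | voices=[89 - 86]
Op 7: note_on(75): voice 1 is free -> assigned | voices=[89 75 86]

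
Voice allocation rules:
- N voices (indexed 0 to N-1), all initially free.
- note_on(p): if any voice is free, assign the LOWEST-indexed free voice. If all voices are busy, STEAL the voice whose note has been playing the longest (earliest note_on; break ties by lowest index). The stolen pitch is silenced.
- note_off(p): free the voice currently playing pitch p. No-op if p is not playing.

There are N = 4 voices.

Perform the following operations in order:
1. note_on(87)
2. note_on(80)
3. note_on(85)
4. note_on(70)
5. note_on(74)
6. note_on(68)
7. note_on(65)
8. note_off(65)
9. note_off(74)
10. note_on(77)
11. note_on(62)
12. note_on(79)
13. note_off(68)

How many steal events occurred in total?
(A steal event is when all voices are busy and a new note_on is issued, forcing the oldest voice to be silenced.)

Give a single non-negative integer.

Op 1: note_on(87): voice 0 is free -> assigned | voices=[87 - - -]
Op 2: note_on(80): voice 1 is free -> assigned | voices=[87 80 - -]
Op 3: note_on(85): voice 2 is free -> assigned | voices=[87 80 85 -]
Op 4: note_on(70): voice 3 is free -> assigned | voices=[87 80 85 70]
Op 5: note_on(74): all voices busy, STEAL voice 0 (pitch 87, oldest) -> assign | voices=[74 80 85 70]
Op 6: note_on(68): all voices busy, STEAL voice 1 (pitch 80, oldest) -> assign | voices=[74 68 85 70]
Op 7: note_on(65): all voices busy, STEAL voice 2 (pitch 85, oldest) -> assign | voices=[74 68 65 70]
Op 8: note_off(65): free voice 2 | voices=[74 68 - 70]
Op 9: note_off(74): free voice 0 | voices=[- 68 - 70]
Op 10: note_on(77): voice 0 is free -> assigned | voices=[77 68 - 70]
Op 11: note_on(62): voice 2 is free -> assigned | voices=[77 68 62 70]
Op 12: note_on(79): all voices busy, STEAL voice 3 (pitch 70, oldest) -> assign | voices=[77 68 62 79]
Op 13: note_off(68): free voice 1 | voices=[77 - 62 79]

Answer: 4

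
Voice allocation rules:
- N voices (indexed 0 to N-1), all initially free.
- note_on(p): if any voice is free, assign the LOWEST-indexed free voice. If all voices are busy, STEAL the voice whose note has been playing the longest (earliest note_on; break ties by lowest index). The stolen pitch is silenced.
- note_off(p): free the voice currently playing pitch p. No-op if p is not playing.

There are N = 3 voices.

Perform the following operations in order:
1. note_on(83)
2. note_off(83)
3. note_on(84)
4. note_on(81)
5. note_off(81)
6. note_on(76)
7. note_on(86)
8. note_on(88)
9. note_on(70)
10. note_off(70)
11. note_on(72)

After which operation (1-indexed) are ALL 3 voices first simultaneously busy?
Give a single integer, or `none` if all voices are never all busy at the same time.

Answer: 7

Derivation:
Op 1: note_on(83): voice 0 is free -> assigned | voices=[83 - -]
Op 2: note_off(83): free voice 0 | voices=[- - -]
Op 3: note_on(84): voice 0 is free -> assigned | voices=[84 - -]
Op 4: note_on(81): voice 1 is free -> assigned | voices=[84 81 -]
Op 5: note_off(81): free voice 1 | voices=[84 - -]
Op 6: note_on(76): voice 1 is free -> assigned | voices=[84 76 -]
Op 7: note_on(86): voice 2 is free -> assigned | voices=[84 76 86]
Op 8: note_on(88): all voices busy, STEAL voice 0 (pitch 84, oldest) -> assign | voices=[88 76 86]
Op 9: note_on(70): all voices busy, STEAL voice 1 (pitch 76, oldest) -> assign | voices=[88 70 86]
Op 10: note_off(70): free voice 1 | voices=[88 - 86]
Op 11: note_on(72): voice 1 is free -> assigned | voices=[88 72 86]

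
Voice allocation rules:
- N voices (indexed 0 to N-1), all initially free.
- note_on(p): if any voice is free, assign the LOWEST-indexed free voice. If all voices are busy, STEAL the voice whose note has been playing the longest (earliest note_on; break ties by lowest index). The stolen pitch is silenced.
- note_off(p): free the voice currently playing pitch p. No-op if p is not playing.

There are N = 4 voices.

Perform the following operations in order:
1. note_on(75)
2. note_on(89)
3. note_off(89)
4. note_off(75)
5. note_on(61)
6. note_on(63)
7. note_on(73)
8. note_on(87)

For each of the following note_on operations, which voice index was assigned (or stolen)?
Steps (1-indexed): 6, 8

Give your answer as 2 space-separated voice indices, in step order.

Op 1: note_on(75): voice 0 is free -> assigned | voices=[75 - - -]
Op 2: note_on(89): voice 1 is free -> assigned | voices=[75 89 - -]
Op 3: note_off(89): free voice 1 | voices=[75 - - -]
Op 4: note_off(75): free voice 0 | voices=[- - - -]
Op 5: note_on(61): voice 0 is free -> assigned | voices=[61 - - -]
Op 6: note_on(63): voice 1 is free -> assigned | voices=[61 63 - -]
Op 7: note_on(73): voice 2 is free -> assigned | voices=[61 63 73 -]
Op 8: note_on(87): voice 3 is free -> assigned | voices=[61 63 73 87]

Answer: 1 3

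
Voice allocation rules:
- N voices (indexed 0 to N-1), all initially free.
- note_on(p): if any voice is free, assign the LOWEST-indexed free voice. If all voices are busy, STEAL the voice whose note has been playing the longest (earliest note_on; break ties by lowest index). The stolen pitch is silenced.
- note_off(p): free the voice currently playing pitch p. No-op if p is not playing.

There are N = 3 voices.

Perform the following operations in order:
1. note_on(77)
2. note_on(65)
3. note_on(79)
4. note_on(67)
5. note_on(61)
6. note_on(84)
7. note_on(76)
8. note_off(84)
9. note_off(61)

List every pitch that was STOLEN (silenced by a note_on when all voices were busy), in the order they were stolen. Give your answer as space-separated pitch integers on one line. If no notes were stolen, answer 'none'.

Op 1: note_on(77): voice 0 is free -> assigned | voices=[77 - -]
Op 2: note_on(65): voice 1 is free -> assigned | voices=[77 65 -]
Op 3: note_on(79): voice 2 is free -> assigned | voices=[77 65 79]
Op 4: note_on(67): all voices busy, STEAL voice 0 (pitch 77, oldest) -> assign | voices=[67 65 79]
Op 5: note_on(61): all voices busy, STEAL voice 1 (pitch 65, oldest) -> assign | voices=[67 61 79]
Op 6: note_on(84): all voices busy, STEAL voice 2 (pitch 79, oldest) -> assign | voices=[67 61 84]
Op 7: note_on(76): all voices busy, STEAL voice 0 (pitch 67, oldest) -> assign | voices=[76 61 84]
Op 8: note_off(84): free voice 2 | voices=[76 61 -]
Op 9: note_off(61): free voice 1 | voices=[76 - -]

Answer: 77 65 79 67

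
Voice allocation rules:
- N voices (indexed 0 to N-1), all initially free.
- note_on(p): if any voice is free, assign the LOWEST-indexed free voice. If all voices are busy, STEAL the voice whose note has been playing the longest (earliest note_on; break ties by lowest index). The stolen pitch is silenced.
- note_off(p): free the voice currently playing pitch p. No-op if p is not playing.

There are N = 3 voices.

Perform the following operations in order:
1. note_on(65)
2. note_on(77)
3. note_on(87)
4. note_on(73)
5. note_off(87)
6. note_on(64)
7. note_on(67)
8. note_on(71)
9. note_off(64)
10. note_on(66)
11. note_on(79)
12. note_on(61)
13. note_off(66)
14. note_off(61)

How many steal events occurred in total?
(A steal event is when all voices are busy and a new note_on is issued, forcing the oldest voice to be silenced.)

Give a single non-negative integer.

Op 1: note_on(65): voice 0 is free -> assigned | voices=[65 - -]
Op 2: note_on(77): voice 1 is free -> assigned | voices=[65 77 -]
Op 3: note_on(87): voice 2 is free -> assigned | voices=[65 77 87]
Op 4: note_on(73): all voices busy, STEAL voice 0 (pitch 65, oldest) -> assign | voices=[73 77 87]
Op 5: note_off(87): free voice 2 | voices=[73 77 -]
Op 6: note_on(64): voice 2 is free -> assigned | voices=[73 77 64]
Op 7: note_on(67): all voices busy, STEAL voice 1 (pitch 77, oldest) -> assign | voices=[73 67 64]
Op 8: note_on(71): all voices busy, STEAL voice 0 (pitch 73, oldest) -> assign | voices=[71 67 64]
Op 9: note_off(64): free voice 2 | voices=[71 67 -]
Op 10: note_on(66): voice 2 is free -> assigned | voices=[71 67 66]
Op 11: note_on(79): all voices busy, STEAL voice 1 (pitch 67, oldest) -> assign | voices=[71 79 66]
Op 12: note_on(61): all voices busy, STEAL voice 0 (pitch 71, oldest) -> assign | voices=[61 79 66]
Op 13: note_off(66): free voice 2 | voices=[61 79 -]
Op 14: note_off(61): free voice 0 | voices=[- 79 -]

Answer: 5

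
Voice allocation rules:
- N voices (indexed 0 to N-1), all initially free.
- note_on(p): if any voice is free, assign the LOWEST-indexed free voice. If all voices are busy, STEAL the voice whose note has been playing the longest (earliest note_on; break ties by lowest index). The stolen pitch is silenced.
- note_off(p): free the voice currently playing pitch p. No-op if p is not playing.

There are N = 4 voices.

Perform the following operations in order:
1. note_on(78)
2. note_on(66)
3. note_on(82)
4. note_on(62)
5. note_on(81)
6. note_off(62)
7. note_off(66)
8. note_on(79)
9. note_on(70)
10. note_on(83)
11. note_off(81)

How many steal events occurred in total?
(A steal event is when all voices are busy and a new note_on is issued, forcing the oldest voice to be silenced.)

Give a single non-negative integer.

Op 1: note_on(78): voice 0 is free -> assigned | voices=[78 - - -]
Op 2: note_on(66): voice 1 is free -> assigned | voices=[78 66 - -]
Op 3: note_on(82): voice 2 is free -> assigned | voices=[78 66 82 -]
Op 4: note_on(62): voice 3 is free -> assigned | voices=[78 66 82 62]
Op 5: note_on(81): all voices busy, STEAL voice 0 (pitch 78, oldest) -> assign | voices=[81 66 82 62]
Op 6: note_off(62): free voice 3 | voices=[81 66 82 -]
Op 7: note_off(66): free voice 1 | voices=[81 - 82 -]
Op 8: note_on(79): voice 1 is free -> assigned | voices=[81 79 82 -]
Op 9: note_on(70): voice 3 is free -> assigned | voices=[81 79 82 70]
Op 10: note_on(83): all voices busy, STEAL voice 2 (pitch 82, oldest) -> assign | voices=[81 79 83 70]
Op 11: note_off(81): free voice 0 | voices=[- 79 83 70]

Answer: 2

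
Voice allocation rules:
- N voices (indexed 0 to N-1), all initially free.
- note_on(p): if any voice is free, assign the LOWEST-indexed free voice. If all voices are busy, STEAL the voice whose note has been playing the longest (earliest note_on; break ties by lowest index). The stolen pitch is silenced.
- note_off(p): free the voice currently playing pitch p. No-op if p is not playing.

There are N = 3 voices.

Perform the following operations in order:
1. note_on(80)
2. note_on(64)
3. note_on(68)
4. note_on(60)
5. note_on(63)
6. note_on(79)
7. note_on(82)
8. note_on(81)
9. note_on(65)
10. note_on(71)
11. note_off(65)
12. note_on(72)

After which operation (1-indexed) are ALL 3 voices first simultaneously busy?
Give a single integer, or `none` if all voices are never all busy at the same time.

Op 1: note_on(80): voice 0 is free -> assigned | voices=[80 - -]
Op 2: note_on(64): voice 1 is free -> assigned | voices=[80 64 -]
Op 3: note_on(68): voice 2 is free -> assigned | voices=[80 64 68]
Op 4: note_on(60): all voices busy, STEAL voice 0 (pitch 80, oldest) -> assign | voices=[60 64 68]
Op 5: note_on(63): all voices busy, STEAL voice 1 (pitch 64, oldest) -> assign | voices=[60 63 68]
Op 6: note_on(79): all voices busy, STEAL voice 2 (pitch 68, oldest) -> assign | voices=[60 63 79]
Op 7: note_on(82): all voices busy, STEAL voice 0 (pitch 60, oldest) -> assign | voices=[82 63 79]
Op 8: note_on(81): all voices busy, STEAL voice 1 (pitch 63, oldest) -> assign | voices=[82 81 79]
Op 9: note_on(65): all voices busy, STEAL voice 2 (pitch 79, oldest) -> assign | voices=[82 81 65]
Op 10: note_on(71): all voices busy, STEAL voice 0 (pitch 82, oldest) -> assign | voices=[71 81 65]
Op 11: note_off(65): free voice 2 | voices=[71 81 -]
Op 12: note_on(72): voice 2 is free -> assigned | voices=[71 81 72]

Answer: 3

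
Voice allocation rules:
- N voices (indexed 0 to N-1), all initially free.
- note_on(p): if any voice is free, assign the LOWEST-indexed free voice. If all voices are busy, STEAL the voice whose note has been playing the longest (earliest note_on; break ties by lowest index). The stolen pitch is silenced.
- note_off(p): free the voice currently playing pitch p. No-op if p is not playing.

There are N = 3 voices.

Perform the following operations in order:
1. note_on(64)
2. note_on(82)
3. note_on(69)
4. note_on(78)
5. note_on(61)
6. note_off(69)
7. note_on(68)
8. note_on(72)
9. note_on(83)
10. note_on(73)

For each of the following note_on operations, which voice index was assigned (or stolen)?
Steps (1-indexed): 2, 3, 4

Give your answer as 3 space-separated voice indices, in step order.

Op 1: note_on(64): voice 0 is free -> assigned | voices=[64 - -]
Op 2: note_on(82): voice 1 is free -> assigned | voices=[64 82 -]
Op 3: note_on(69): voice 2 is free -> assigned | voices=[64 82 69]
Op 4: note_on(78): all voices busy, STEAL voice 0 (pitch 64, oldest) -> assign | voices=[78 82 69]
Op 5: note_on(61): all voices busy, STEAL voice 1 (pitch 82, oldest) -> assign | voices=[78 61 69]
Op 6: note_off(69): free voice 2 | voices=[78 61 -]
Op 7: note_on(68): voice 2 is free -> assigned | voices=[78 61 68]
Op 8: note_on(72): all voices busy, STEAL voice 0 (pitch 78, oldest) -> assign | voices=[72 61 68]
Op 9: note_on(83): all voices busy, STEAL voice 1 (pitch 61, oldest) -> assign | voices=[72 83 68]
Op 10: note_on(73): all voices busy, STEAL voice 2 (pitch 68, oldest) -> assign | voices=[72 83 73]

Answer: 1 2 0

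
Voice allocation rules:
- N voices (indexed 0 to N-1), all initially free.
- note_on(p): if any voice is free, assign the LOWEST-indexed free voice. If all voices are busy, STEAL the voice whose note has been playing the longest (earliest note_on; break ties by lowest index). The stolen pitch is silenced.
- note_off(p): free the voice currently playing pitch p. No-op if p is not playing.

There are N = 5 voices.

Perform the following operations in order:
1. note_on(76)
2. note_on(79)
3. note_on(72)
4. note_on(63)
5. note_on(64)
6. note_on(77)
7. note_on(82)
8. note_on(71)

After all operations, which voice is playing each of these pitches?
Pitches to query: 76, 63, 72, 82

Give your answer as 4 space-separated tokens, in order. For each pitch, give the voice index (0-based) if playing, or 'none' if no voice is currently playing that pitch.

Answer: none 3 none 1

Derivation:
Op 1: note_on(76): voice 0 is free -> assigned | voices=[76 - - - -]
Op 2: note_on(79): voice 1 is free -> assigned | voices=[76 79 - - -]
Op 3: note_on(72): voice 2 is free -> assigned | voices=[76 79 72 - -]
Op 4: note_on(63): voice 3 is free -> assigned | voices=[76 79 72 63 -]
Op 5: note_on(64): voice 4 is free -> assigned | voices=[76 79 72 63 64]
Op 6: note_on(77): all voices busy, STEAL voice 0 (pitch 76, oldest) -> assign | voices=[77 79 72 63 64]
Op 7: note_on(82): all voices busy, STEAL voice 1 (pitch 79, oldest) -> assign | voices=[77 82 72 63 64]
Op 8: note_on(71): all voices busy, STEAL voice 2 (pitch 72, oldest) -> assign | voices=[77 82 71 63 64]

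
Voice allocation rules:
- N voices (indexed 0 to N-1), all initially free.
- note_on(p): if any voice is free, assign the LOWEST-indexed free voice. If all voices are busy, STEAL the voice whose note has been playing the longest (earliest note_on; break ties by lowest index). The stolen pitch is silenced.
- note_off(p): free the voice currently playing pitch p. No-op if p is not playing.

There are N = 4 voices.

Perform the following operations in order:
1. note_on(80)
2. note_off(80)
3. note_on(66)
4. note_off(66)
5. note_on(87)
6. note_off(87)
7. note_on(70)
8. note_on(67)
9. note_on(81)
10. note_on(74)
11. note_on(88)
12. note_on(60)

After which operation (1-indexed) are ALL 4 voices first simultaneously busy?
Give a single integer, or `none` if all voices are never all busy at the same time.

Op 1: note_on(80): voice 0 is free -> assigned | voices=[80 - - -]
Op 2: note_off(80): free voice 0 | voices=[- - - -]
Op 3: note_on(66): voice 0 is free -> assigned | voices=[66 - - -]
Op 4: note_off(66): free voice 0 | voices=[- - - -]
Op 5: note_on(87): voice 0 is free -> assigned | voices=[87 - - -]
Op 6: note_off(87): free voice 0 | voices=[- - - -]
Op 7: note_on(70): voice 0 is free -> assigned | voices=[70 - - -]
Op 8: note_on(67): voice 1 is free -> assigned | voices=[70 67 - -]
Op 9: note_on(81): voice 2 is free -> assigned | voices=[70 67 81 -]
Op 10: note_on(74): voice 3 is free -> assigned | voices=[70 67 81 74]
Op 11: note_on(88): all voices busy, STEAL voice 0 (pitch 70, oldest) -> assign | voices=[88 67 81 74]
Op 12: note_on(60): all voices busy, STEAL voice 1 (pitch 67, oldest) -> assign | voices=[88 60 81 74]

Answer: 10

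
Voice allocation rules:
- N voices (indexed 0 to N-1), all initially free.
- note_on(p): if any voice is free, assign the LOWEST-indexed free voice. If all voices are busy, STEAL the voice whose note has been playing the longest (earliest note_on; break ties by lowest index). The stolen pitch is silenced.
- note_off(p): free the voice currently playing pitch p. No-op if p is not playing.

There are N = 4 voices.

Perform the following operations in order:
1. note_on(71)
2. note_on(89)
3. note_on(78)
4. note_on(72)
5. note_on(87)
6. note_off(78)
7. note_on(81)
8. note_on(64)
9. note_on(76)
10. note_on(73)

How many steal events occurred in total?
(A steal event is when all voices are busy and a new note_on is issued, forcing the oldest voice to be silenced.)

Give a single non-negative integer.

Answer: 4

Derivation:
Op 1: note_on(71): voice 0 is free -> assigned | voices=[71 - - -]
Op 2: note_on(89): voice 1 is free -> assigned | voices=[71 89 - -]
Op 3: note_on(78): voice 2 is free -> assigned | voices=[71 89 78 -]
Op 4: note_on(72): voice 3 is free -> assigned | voices=[71 89 78 72]
Op 5: note_on(87): all voices busy, STEAL voice 0 (pitch 71, oldest) -> assign | voices=[87 89 78 72]
Op 6: note_off(78): free voice 2 | voices=[87 89 - 72]
Op 7: note_on(81): voice 2 is free -> assigned | voices=[87 89 81 72]
Op 8: note_on(64): all voices busy, STEAL voice 1 (pitch 89, oldest) -> assign | voices=[87 64 81 72]
Op 9: note_on(76): all voices busy, STEAL voice 3 (pitch 72, oldest) -> assign | voices=[87 64 81 76]
Op 10: note_on(73): all voices busy, STEAL voice 0 (pitch 87, oldest) -> assign | voices=[73 64 81 76]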